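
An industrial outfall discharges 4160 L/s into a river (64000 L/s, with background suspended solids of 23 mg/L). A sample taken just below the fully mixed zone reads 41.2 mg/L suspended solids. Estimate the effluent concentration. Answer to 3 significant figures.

321 mg/L

Mass balance: 64000·23.00 + 4160·Cₑ = 68160·41.20
→ Cₑ = (68160·41.20 − 64000·23.00) / 4160 = 321.2 mg/L.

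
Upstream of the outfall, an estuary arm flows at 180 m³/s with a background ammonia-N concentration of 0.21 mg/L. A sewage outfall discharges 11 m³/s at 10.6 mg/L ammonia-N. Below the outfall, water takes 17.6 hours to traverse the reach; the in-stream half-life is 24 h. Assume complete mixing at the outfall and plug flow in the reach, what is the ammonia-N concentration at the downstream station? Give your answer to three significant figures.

Mixed concentration C = ΣQC/ΣQ = (180.0·0.2100 + 11.00·10.60) / 191.0 = 154.4/191.0 = 0.8084 mg/L.
Half-life 24 h → k = ln 2 / 24 = 0.02888 h⁻¹ = 0.6931 d⁻¹.
After decay, C = 0.8084 × e^(−kt) = 0.8084 × 0.6015 = 0.4862 mg/L.

0.486 mg/L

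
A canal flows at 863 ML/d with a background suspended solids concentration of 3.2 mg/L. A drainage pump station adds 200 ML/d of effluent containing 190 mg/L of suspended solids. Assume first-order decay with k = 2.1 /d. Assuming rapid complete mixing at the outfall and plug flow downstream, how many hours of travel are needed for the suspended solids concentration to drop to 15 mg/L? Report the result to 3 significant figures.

10.7 h

After mixing, C = (863.0·3.200 + 200.0·190.0) / 1063 = 40760/1063 = 38.35 mg/L.
38.35·exp(−k·t) = 15 → t = ln(38.35/15)/k = 38620 s = 10.73 h.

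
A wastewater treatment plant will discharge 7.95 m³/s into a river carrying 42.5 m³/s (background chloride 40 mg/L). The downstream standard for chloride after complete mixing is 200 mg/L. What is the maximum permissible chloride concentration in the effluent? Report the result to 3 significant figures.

1060 mg/L

At the limit, (Qr·Cr + Qe·Cₑ)/(Qr + Qe) = 200:
Cₑ = (50.45·200 − 42.50·40.00) / 7.950 = 1055 mg/L.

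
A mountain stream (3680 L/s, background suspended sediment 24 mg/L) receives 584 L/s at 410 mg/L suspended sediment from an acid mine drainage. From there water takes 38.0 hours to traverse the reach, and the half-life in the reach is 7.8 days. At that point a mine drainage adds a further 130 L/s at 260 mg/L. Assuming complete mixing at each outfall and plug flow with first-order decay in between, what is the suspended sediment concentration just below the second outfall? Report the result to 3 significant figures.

72.5 mg/L

Mixed concentration C = ΣQC/ΣQ = (3680·24.00 + 584.0·410.0) / 4264 = 327800/4264 = 76.87 mg/L; combined flow 4264 L/s.
Half-life 7.8 d → k = ln 2 / 7.8 = 0.08887 d⁻¹.
Applying C = C₀e^(−kt): 76.87 × 0.8687 = 66.78 mg/L.
Second outfall: C = (4264·66.78 + 130.0·260.0)/4394 = 72.49 mg/L.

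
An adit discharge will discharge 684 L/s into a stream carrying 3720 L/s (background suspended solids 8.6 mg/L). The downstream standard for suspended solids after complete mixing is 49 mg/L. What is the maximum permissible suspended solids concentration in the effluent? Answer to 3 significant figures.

269 mg/L

At the limit, (Qr·Cr + Qe·Cₑ)/(Qr + Qe) = 49:
Cₑ = (4404·49 − 3720·8.600) / 684.0 = 268.7 mg/L.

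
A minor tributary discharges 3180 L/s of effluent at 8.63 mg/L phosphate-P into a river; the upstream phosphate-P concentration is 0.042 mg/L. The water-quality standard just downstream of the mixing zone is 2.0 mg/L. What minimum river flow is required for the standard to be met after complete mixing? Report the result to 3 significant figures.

Set C_mix = 2.0: (Q·0.04200 + 3180·8.630) / (Q + 3180) = 2.0
→ Q = 3180·(8.630 − 2.0)/(2.0 − 0.04200) = 10770 L/s.

10800 L/s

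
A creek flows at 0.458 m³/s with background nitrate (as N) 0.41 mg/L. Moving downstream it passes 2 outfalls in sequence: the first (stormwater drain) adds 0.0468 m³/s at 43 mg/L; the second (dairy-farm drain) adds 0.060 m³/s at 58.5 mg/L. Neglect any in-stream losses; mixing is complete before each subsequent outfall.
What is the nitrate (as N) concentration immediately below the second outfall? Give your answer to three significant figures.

After outfall 1: Q = 0.4580 + 0.04680 = 0.5048 m³/s; C = (0.4580·0.4100 + 0.04680·43.00)/0.5048 = 4.359 mg/L.
After outfall 2: Q = 0.5048 + 0.06000 = 0.5648 m³/s; C = (0.5048·4.359 + 0.06000·58.50)/0.5648 = 10.11 mg/L.

10.1 mg/L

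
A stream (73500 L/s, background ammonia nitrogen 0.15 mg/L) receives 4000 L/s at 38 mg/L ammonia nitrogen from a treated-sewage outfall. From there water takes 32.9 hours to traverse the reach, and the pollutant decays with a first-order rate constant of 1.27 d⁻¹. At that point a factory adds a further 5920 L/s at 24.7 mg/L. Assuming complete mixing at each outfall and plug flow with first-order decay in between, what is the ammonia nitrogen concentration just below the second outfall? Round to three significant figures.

Mixed concentration C = ΣQC/ΣQ = (73500·0.1500 + 4000·38.00) / 77500 = 163000/77500 = 2.104 mg/L; combined flow 77500 L/s.
Decay over the reach: 2.104·exp(−kt) = 2.104·0.1754 = 0.3689 mg/L.
Second outfall: C = (77500·0.3689 + 5920·24.70)/83420 = 2.096 mg/L.

2.10 mg/L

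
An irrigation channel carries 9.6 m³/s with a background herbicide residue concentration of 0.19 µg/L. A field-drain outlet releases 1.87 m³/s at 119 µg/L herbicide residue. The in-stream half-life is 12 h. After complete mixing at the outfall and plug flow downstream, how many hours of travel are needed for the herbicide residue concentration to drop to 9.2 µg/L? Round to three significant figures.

After mixing, C = (9.600·0.1900 + 1.870·119.0) / 11.47 = 224.4/11.47 = 19.56 µg/L.
Half-life 12 h → k = ln 2 / 12 = 0.05776 h⁻¹ = 1.386 d⁻¹.
19.56·exp(−k·t) = 9.2 → t = ln(19.56/9.2)/k = 47010 s = 13.06 h.

13.1 h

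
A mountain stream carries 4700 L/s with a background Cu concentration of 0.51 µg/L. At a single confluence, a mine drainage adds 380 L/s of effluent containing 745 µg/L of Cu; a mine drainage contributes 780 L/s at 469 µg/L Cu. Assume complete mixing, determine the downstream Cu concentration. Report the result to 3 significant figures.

111 µg/L

Flow-weighted average: C = (4700·0.5100 + 380.0·745.0 + 780.0·469.0) / 5860 = 651300/5860 = 111.1 µg/L.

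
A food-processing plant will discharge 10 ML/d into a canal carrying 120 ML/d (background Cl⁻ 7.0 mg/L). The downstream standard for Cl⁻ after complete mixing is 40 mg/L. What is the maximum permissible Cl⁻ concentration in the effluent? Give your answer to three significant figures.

436 mg/L

At the limit, (Qr·Cr + Qe·Cₑ)/(Qr + Qe) = 40:
Cₑ = (130.0·40 − 120.0·7.000) / 10.00 = 436.0 mg/L.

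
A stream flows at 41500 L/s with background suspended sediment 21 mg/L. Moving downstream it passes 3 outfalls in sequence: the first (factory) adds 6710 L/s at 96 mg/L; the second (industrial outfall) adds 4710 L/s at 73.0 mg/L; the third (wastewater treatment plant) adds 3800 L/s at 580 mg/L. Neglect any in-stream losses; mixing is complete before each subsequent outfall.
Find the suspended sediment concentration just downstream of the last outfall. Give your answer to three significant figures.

71.6 mg/L

Outfall 1: combined Q = 48210 L/s; C = (41500·21.00 + 6710·96.00)/48210 = 31.44 mg/L.
Outfall 2: combined Q = 52920 L/s; C = (48210·31.44 + 4710·73.00)/52920 = 35.14 mg/L.
Outfall 3: combined Q = 56720 L/s; C = (52920·35.14 + 3800·580.0)/56720 = 71.64 mg/L.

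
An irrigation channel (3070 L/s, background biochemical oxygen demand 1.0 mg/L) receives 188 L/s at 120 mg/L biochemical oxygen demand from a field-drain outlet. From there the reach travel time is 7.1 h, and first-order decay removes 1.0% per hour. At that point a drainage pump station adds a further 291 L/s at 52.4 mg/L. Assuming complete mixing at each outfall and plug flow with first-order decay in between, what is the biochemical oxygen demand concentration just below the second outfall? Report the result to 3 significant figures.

11.0 mg/L

Mass balance: C = (3070·1.000 + 188.0·120.0) / 3258 = 25630/3258 = 7.867 mg/L; combined flow 3258 L/s.
1.0%/h lost → k = −ln(1 − 0.01) = 0.01005 h⁻¹.
Decay over the reach: 7.867·exp(−kt) = 7.867·0.9311 = 7.325 mg/L.
At the second outfall, C = (3258·7.325 + 291.0·52.40) / (3258 + 291.0) = 11.02 mg/L.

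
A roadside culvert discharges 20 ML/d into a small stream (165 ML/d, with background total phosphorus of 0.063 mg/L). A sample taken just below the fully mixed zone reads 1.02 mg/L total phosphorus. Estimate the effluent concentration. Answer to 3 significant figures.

Mass balance: 165.0·0.06300 + 20.00·Cₑ = 185.0·1.020
→ Cₑ = (185.0·1.020 − 165.0·0.06300) / 20.00 = 8.915 mg/L.

8.92 mg/L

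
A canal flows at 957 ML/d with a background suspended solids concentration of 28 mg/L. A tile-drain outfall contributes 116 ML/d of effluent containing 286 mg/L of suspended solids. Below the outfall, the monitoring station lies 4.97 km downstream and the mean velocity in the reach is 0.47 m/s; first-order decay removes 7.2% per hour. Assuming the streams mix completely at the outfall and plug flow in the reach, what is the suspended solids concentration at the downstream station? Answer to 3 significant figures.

44.9 mg/L

Mixed concentration C = ΣQC/ΣQ = (957.0·28.00 + 116.0·286.0) / 1073 = 59970/1073 = 55.89 mg/L.
Travel time t = 4.97·1000 / 0.47 = 10570 s = 2.937 h.
7.2%/h lost → k = −ln(1 − 0.072) = 0.07472 h⁻¹.
First-order decay: C = 55.89·exp(−k·t) = 55.89·0.8029 = 44.88 mg/L.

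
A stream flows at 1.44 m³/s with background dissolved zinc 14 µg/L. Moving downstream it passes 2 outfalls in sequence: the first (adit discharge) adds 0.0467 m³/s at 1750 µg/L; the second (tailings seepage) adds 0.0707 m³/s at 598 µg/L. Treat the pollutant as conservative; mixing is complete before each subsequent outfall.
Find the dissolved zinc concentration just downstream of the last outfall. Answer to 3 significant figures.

After outfall 1: Q = 1.440 + 0.04670 = 1.487 m³/s; C = (1.440·14.00 + 0.04670·1750)/1.487 = 68.53 µg/L.
After outfall 2: Q = 1.487 + 0.07070 = 1.557 m³/s; C = (1.487·68.53 + 0.07070·598.0)/1.557 = 92.57 µg/L.

92.6 µg/L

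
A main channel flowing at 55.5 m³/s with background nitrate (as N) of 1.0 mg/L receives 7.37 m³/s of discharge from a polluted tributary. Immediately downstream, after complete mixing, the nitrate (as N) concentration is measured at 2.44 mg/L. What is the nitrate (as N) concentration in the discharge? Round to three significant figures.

Mass balance: 55.50·1.000 + 7.370·Cₑ = 62.87·2.440
→ Cₑ = (62.87·2.440 − 55.50·1.000) / 7.370 = 13.28 mg/L.

13.3 mg/L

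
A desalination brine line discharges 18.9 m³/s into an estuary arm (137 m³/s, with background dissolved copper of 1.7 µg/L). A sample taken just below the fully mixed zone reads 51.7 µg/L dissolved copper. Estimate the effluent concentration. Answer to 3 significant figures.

414 µg/L

Mass balance: 137.0·1.700 + 18.90·Cₑ = 155.9·51.70
→ Cₑ = (155.9·51.70 − 137.0·1.700) / 18.90 = 414.1 µg/L.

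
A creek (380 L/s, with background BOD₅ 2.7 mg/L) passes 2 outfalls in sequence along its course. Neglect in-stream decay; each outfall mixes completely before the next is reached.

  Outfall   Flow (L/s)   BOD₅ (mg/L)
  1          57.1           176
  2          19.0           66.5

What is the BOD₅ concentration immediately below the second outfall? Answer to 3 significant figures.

27.1 mg/L

After outfall 1: Q = 380.0 + 57.10 = 437.1 L/s; C = (380.0·2.700 + 57.10·176.0)/437.1 = 25.34 mg/L.
After outfall 2: Q = 437.1 + 19.00 = 456.1 L/s; C = (437.1·25.34 + 19.00·66.50)/456.1 = 27.05 mg/L.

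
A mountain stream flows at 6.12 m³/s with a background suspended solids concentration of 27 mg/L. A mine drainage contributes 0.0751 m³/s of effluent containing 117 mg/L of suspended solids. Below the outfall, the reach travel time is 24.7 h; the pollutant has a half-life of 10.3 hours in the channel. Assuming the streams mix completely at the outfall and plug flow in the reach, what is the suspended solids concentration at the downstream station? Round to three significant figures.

5.33 mg/L

Flow-weighted average: C = (6.120·27.00 + 0.07510·117.0) / 6.195 = 174.0/6.195 = 28.09 mg/L.
Half-life 10.3 h → k = ln 2 / 10.3 = 0.06730 h⁻¹ = 1.615 d⁻¹.
After decay, C = 28.09 × e^(−kt) = 28.09 × 0.1897 = 5.329 mg/L.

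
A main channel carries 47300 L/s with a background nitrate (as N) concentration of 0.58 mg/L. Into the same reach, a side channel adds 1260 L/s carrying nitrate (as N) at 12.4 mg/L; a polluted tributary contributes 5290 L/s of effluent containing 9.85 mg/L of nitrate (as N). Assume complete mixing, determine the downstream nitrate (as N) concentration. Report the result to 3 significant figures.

Flow-weighted average: C = (47300·0.5800 + 1260·12.40 + 5290·9.850) / 53850 = 95160/53850 = 1.767 mg/L.

1.77 mg/L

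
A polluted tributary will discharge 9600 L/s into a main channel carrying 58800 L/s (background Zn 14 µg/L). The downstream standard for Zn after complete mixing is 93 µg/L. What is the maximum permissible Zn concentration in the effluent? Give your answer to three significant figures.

577 µg/L

At the limit, (Qr·Cr + Qe·Cₑ)/(Qr + Qe) = 93:
Cₑ = (68400·93 − 58800·14.00) / 9600 = 576.9 µg/L.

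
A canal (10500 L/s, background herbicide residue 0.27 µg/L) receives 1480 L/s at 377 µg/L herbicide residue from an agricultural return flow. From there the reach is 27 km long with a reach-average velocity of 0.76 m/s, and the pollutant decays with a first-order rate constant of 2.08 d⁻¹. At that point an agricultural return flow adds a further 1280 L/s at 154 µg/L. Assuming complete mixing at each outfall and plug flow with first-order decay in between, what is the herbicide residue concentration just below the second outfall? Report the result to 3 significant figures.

32.8 µg/L

Mixed concentration C = ΣQC/ΣQ = (10500·0.2700 + 1480·377.0) / 11980 = 560800/11980 = 46.81 µg/L; combined flow 11980 L/s.
Travel time t = 27·1000 / 0.76 = 35530 s = 9.868 h.
First-order decay: C = 46.81·exp(−k·t) = 46.81·0.4252 = 19.90 µg/L.
Second outfall: C = (11980·19.90 + 1280·154.0)/13260 = 32.85 µg/L.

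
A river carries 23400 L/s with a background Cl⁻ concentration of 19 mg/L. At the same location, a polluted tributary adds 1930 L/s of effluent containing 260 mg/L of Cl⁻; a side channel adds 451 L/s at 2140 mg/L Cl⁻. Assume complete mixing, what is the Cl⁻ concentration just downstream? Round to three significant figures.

Conservation of mass: C = (23400·19.00 + 1930·260.0 + 451.0·2140) / 25780 = 1912000/25780 = 74.15 mg/L.

74.1 mg/L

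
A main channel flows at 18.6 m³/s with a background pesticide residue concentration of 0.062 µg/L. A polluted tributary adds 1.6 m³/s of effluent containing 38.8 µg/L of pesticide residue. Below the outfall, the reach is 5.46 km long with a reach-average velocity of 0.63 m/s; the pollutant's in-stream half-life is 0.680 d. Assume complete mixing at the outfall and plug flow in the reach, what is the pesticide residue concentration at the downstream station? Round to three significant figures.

2.83 µg/L

Conservation of mass: C = (18.60·0.06200 + 1.600·38.80) / 20.20 = 63.23/20.20 = 3.130 µg/L.
Travel time t = 5.46·1000 / 0.63 = 8667 s = 2.407 h.
Half-life 0.680 d → k = ln 2 / 0.680 = 1.019 d⁻¹.
First-order decay: C = 3.130·exp(−k·t) = 3.130·0.9028 = 2.826 µg/L.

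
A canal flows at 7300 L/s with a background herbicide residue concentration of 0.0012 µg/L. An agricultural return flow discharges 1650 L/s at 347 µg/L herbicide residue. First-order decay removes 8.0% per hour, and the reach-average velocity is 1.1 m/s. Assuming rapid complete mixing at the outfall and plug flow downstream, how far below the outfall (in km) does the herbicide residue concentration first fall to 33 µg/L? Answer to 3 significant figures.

Mass balance: C = (7300·0.001200 + 1650·347.0) / 8950 = 572600/8950 = 63.97 µg/L.
8.0%/h lost → k = −ln(1 − 0.08) = 0.08338 h⁻¹.
Set 63.97·exp(−k·t) = 33 → t = ln(63.97/33)/k = 28580 s = 7.939 h.
Distance = v·t = 1.1·28580 = 31440 m = 31.44 km.

31.4 km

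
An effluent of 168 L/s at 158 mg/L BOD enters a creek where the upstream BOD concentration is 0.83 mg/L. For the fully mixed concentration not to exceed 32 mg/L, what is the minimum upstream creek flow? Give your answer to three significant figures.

679 L/s

Set C_mix = 32: (Q·0.8300 + 168.0·158.0) / (Q + 168.0) = 32
→ Q = 168.0·(158.0 − 32)/(32 − 0.8300) = 679.1 L/s.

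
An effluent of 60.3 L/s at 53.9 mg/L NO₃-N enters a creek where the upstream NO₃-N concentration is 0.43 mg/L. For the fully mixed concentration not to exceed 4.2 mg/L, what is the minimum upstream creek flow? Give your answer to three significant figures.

795 L/s

Set C_mix = 4.2: (Q·0.4300 + 60.30·53.90) / (Q + 60.30) = 4.2
→ Q = 60.30·(53.90 − 4.2)/(4.2 − 0.4300) = 794.9 L/s.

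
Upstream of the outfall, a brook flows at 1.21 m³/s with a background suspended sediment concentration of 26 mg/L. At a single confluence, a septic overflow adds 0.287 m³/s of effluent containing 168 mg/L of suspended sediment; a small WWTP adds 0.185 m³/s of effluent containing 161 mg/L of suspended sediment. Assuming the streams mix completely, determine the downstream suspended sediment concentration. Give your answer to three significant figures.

Mixed concentration C = ΣQC/ΣQ = (1.210·26.00 + 0.2870·168.0 + 0.1850·161.0) / 1.682 = 109.5/1.682 = 65.08 mg/L.

65.1 mg/L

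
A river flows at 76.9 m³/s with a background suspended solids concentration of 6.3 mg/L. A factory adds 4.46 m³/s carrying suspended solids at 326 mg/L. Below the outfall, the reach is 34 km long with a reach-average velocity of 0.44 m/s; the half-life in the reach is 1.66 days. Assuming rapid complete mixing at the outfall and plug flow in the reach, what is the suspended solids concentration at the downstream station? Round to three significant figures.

Mass balance: C = (76.90·6.300 + 4.460·326.0) / 81.36 = 1938/81.36 = 23.83 mg/L.
Travel time t = 34·1000 / 0.44 = 77270 s = 21.46 h.
Half-life 1.66 d → k = ln 2 / 1.66 = 0.4176 d⁻¹.
Applying C = C₀e^(−kt): 23.83 × 0.6884 = 16.40 mg/L.

16.4 mg/L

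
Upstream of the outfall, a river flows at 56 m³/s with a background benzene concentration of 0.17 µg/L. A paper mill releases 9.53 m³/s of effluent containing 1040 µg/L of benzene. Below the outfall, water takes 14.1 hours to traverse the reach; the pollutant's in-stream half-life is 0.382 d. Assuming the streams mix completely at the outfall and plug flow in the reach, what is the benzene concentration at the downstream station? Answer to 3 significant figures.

52.1 µg/L

After mixing, C = (56.00·0.1700 + 9.530·1040) / 65.53 = 9921/65.53 = 151.4 µg/L.
Half-life 0.382 d → k = ln 2 / 0.382 = 1.815 d⁻¹.
First-order decay: C = 151.4·exp(−k·t) = 151.4·0.3444 = 52.14 µg/L.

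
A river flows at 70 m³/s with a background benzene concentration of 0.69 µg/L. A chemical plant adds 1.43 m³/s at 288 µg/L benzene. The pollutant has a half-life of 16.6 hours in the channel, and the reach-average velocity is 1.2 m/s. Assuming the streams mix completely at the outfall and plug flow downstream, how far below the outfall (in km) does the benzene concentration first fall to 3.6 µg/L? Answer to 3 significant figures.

60.2 km

Mixed concentration C = ΣQC/ΣQ = (70.00·0.6900 + 1.430·288.0) / 71.43 = 460.1/71.43 = 6.442 µg/L.
Half-life 16.6 h → k = ln 2 / 16.6 = 0.04176 h⁻¹ = 1.002 d⁻¹.
Set 6.442·exp(−k·t) = 3.6 → t = ln(6.442/3.6)/k = 50170 s = 13.94 h.
Distance = v·t = 1.2·50170 = 60200 m = 60.20 km.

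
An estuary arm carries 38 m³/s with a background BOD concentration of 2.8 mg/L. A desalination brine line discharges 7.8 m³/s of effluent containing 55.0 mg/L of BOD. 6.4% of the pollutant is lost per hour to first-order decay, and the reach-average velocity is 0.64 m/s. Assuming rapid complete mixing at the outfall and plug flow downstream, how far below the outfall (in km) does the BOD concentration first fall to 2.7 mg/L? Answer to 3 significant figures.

Mixed concentration C = ΣQC/ΣQ = (38.00·2.800 + 7.800·55.00) / 45.80 = 535.4/45.80 = 11.69 mg/L.
6.4%/h lost → k = −ln(1 − 0.064) = 0.06614 h⁻¹.
Set 11.69·exp(−k·t) = 2.7 → t = ln(11.69/2.7)/k = 79770 s = 22.16 h.
Distance = v·t = 0.64·79770 = 51050 m = 51.05 km.

51.1 km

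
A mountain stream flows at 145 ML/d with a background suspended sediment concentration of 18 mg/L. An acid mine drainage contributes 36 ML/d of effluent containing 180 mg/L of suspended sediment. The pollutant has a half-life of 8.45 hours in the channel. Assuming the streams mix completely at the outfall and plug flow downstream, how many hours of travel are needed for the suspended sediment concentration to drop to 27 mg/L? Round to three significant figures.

7.57 h

After mixing, C = (145.0·18.00 + 36.00·180.0) / 181.0 = 9090/181.0 = 50.22 mg/L.
Half-life 8.45 h → k = ln 2 / 8.45 = 0.08203 h⁻¹ = 1.969 d⁻¹.
50.22·exp(−k·t) = 27 → t = ln(50.22/27)/k = 27240 s = 7.566 h.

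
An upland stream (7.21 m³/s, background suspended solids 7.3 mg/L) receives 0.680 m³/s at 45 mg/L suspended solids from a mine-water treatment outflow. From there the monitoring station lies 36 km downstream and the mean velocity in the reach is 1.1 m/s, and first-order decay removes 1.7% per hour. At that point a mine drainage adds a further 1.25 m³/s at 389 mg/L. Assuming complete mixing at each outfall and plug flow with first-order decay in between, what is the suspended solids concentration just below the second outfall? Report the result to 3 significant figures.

61.0 mg/L

Mass balance: C = (7.210·7.300 + 0.6800·45.00) / 7.890 = 83.23/7.890 = 10.55 mg/L; combined flow 7.890 m³/s.
Travel time t = 36·1000 / 1.1 = 32730 s = 9.091 h.
1.7%/h lost → k = −ln(1 − 0.017) = 0.01715 h⁻¹.
After decay, C = 10.55 × e^(−kt) = 10.55 × 0.8557 = 9.027 mg/L.
Second outfall: C = (7.890·9.027 + 1.250·389.0)/9.140 = 60.99 mg/L.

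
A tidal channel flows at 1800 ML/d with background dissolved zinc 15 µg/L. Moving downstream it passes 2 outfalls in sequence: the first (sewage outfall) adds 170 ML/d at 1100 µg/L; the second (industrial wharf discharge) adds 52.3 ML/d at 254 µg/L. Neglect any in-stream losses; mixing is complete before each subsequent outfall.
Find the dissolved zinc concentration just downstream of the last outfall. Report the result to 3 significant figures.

112 µg/L

Outfall 1: combined Q = 1970 ML/d; C = (1800·15.00 + 170.0·1100)/1970 = 108.6 µg/L.
Outfall 2: combined Q = 2022 ML/d; C = (1970·108.6 + 52.30·254.0)/2022 = 112.4 µg/L.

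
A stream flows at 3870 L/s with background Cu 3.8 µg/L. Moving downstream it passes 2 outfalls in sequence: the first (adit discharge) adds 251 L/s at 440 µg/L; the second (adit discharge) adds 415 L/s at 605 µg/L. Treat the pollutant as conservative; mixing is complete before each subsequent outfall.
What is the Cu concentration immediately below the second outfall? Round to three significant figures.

After outfall 1: Q = 3870 + 251.0 = 4121 L/s; C = (3870·3.800 + 251.0·440.0)/4121 = 30.37 µg/L.
After outfall 2: Q = 4121 + 415.0 = 4536 L/s; C = (4121·30.37 + 415.0·605.0)/4536 = 82.94 µg/L.

82.9 µg/L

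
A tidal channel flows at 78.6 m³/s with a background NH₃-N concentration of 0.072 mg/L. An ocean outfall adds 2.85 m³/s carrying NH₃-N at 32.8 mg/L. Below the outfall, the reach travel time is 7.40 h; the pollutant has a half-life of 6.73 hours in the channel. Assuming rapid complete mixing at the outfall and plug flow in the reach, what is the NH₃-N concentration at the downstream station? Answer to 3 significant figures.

0.568 mg/L

Conservation of mass: C = (78.60·0.07200 + 2.850·32.80) / 81.45 = 99.14/81.45 = 1.217 mg/L.
Half-life 6.73 h → k = ln 2 / 6.73 = 0.1030 h⁻¹ = 2.472 d⁻¹.
First-order decay: C = 1.217·exp(−k·t) = 1.217·0.4667 = 0.5680 mg/L.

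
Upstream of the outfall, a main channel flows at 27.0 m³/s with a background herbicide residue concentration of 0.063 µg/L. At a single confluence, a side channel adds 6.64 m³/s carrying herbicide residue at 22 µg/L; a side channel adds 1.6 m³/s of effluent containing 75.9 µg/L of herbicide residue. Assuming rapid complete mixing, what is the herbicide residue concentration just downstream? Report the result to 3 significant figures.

7.64 µg/L

Mass balance: C = (27.00·0.06300 + 6.640·22.00 + 1.600·75.90) / 35.24 = 269.2/35.24 = 7.640 µg/L.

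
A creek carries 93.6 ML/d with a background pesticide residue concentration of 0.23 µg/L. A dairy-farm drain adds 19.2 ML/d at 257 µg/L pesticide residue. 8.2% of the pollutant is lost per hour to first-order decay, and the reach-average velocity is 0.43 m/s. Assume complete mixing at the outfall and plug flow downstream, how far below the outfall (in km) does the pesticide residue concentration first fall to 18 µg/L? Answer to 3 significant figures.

Flow-weighted average: C = (93.60·0.2300 + 19.20·257.0) / 112.8 = 4956/112.8 = 43.94 µg/L.
8.2%/h lost → k = −ln(1 − 0.082) = 0.08556 h⁻¹.
Set 43.94·exp(−k·t) = 18 → t = ln(43.94/18)/k = 37550 s = 10.43 h.
Distance = v·t = 0.43·37550 = 16150 m = 16.15 km.

16.1 km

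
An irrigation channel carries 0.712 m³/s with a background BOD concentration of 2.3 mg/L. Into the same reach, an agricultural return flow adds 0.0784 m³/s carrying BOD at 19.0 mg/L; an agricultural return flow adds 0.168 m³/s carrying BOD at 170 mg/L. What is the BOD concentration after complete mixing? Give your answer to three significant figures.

33.1 mg/L

Mixed concentration C = ΣQC/ΣQ = (0.7120·2.300 + 0.07840·19.00 + 0.1680·170.0) / 0.9584 = 31.69/0.9584 = 33.06 mg/L.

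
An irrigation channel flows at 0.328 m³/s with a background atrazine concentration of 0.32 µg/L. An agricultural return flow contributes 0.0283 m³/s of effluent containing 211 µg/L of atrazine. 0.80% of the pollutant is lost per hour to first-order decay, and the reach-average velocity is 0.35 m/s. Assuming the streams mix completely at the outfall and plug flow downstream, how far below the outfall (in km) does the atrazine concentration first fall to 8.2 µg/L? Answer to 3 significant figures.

Mass balance: C = (0.3280·0.3200 + 0.02830·211.0) / 0.3563 = 6.076/0.3563 = 17.05 µg/L.
0.80%/h lost → k = −ln(1 − 0.008) = 0.008032 h⁻¹.
Set 17.05·exp(−k·t) = 8.2 → t = ln(17.05/8.2)/k = 328200 s = 91.16 h.
Distance = v·t = 0.35·328200 = 114900 m = 114.9 km.

115 km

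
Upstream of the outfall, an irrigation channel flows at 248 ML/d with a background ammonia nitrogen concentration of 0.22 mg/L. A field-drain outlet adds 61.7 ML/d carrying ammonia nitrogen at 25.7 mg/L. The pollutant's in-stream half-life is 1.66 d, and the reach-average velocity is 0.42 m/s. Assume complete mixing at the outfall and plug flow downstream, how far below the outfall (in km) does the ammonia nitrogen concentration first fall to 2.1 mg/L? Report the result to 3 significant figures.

Conservation of mass: C = (248.0·0.2200 + 61.70·25.70) / 309.7 = 1640/309.7 = 5.296 mg/L.
Half-life 1.66 d → k = ln 2 / 1.66 = 0.4176 d⁻¹.
Set 5.296·exp(−k·t) = 2.1 → t = ln(5.296/2.1)/k = 191400 s = 53.17 h.
Distance = v·t = 0.42·191400 = 80390 m = 80.39 km.

80.4 km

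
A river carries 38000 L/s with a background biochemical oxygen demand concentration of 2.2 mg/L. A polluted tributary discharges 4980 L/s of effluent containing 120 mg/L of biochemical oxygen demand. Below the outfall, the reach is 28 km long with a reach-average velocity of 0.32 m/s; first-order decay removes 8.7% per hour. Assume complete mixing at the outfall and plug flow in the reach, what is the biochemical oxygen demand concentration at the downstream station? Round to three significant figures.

Mixed concentration C = ΣQC/ΣQ = (38000·2.200 + 4980·120.0) / 42980 = 681200/42980 = 15.85 mg/L.
Travel time t = 28·1000 / 0.32 = 87500 s = 24.31 h.
8.7%/h lost → k = −ln(1 − 0.087) = 0.09102 h⁻¹.
Applying C = C₀e^(−kt): 15.85 × 0.1095 = 1.735 mg/L.

1.73 mg/L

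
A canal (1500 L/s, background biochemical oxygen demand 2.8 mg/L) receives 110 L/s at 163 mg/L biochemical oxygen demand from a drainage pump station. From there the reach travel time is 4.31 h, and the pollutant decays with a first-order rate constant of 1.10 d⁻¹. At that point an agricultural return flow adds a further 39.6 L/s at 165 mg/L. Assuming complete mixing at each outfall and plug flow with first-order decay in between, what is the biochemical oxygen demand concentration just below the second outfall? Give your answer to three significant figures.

15.0 mg/L

Flow-weighted average: C = (1500·2.800 + 110.0·163.0) / 1610 = 22130/1610 = 13.75 mg/L; combined flow 1610 L/s.
Applying C = C₀e^(−kt): 13.75 × 0.8207 = 11.28 mg/L.
Second outfall: C = (1610·11.28 + 39.60·165.0)/1650 = 14.97 mg/L.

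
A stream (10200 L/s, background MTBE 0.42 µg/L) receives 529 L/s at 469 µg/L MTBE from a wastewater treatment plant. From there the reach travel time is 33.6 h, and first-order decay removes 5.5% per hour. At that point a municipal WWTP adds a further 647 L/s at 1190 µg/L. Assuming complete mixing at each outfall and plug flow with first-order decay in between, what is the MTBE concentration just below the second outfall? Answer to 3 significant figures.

71.0 µg/L

Flow-weighted average: C = (10200·0.4200 + 529.0·469.0) / 10730 = 252400/10730 = 23.52 µg/L; combined flow 10730 L/s.
5.5%/h lost → k = −ln(1 − 0.055) = 0.05657 h⁻¹.
After decay, C = 23.52 × e^(−kt) = 23.52 × 0.1495 = 3.516 µg/L.
Second outfall: C = (10730·3.516 + 647.0·1190)/11380 = 71.00 µg/L.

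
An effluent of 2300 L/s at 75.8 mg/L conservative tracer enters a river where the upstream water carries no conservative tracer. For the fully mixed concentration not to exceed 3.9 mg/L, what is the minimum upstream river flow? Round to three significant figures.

42400 L/s

Set C_mix = 3.9: (Q·0 + 2300·75.80) / (Q + 2300) = 3.9
→ Q = 2300·(75.80 − 3.9)/(3.9 − 0) = 42400 L/s.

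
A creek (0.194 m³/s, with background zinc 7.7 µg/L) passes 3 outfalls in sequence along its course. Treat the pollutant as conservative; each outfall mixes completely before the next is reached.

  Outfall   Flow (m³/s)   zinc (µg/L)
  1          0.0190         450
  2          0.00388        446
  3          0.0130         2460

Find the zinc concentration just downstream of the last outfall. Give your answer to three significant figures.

Outfall 1: combined Q = 0.2130 m³/s; C = (0.1940·7.700 + 0.01900·450.0)/0.2130 = 47.15 µg/L.
Outfall 2: combined Q = 0.2169 m³/s; C = (0.2130·47.15 + 0.003880·446.0)/0.2169 = 54.29 µg/L.
Outfall 3: combined Q = 0.2299 m³/s; C = (0.2169·54.29 + 0.01300·2460)/0.2299 = 190.3 µg/L.

190 µg/L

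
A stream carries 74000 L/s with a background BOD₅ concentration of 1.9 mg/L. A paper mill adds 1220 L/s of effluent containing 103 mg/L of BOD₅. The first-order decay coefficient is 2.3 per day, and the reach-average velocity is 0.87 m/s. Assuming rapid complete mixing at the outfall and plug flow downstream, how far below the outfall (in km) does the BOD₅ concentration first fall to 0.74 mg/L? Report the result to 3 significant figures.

After mixing, C = (74000·1.900 + 1220·103.0) / 75220 = 266300/75220 = 3.540 mg/L.
Set 3.540·exp(−k·t) = 0.74 → t = ln(3.540/0.74)/k = 58800 s = 16.33 h.
Distance = v·t = 0.87·58800 = 51150 m = 51.15 km.

51.2 km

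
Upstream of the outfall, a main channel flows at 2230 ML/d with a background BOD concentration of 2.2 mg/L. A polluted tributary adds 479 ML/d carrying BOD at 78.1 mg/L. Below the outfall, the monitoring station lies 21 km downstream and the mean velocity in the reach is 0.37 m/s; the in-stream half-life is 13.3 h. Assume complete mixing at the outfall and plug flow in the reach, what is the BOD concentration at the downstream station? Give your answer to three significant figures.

Mixed concentration C = ΣQC/ΣQ = (2230·2.200 + 479.0·78.10) / 2709 = 42320/2709 = 15.62 mg/L.
Travel time t = 21·1000 / 0.37 = 56760 s = 15.77 h.
Half-life 13.3 h → k = ln 2 / 13.3 = 0.05212 h⁻¹ = 1.251 d⁻¹.
After decay, C = 15.62 × e^(−kt) = 15.62 × 0.4397 = 6.868 mg/L.

6.87 mg/L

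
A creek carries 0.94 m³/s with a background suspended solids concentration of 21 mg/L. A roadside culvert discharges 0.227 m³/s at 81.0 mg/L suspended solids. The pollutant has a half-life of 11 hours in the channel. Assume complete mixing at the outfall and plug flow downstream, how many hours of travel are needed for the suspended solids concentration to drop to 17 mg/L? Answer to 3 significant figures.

Conservation of mass: C = (0.9400·21.00 + 0.2270·81.00) / 1.167 = 38.13/1.167 = 32.67 mg/L.
Half-life 11 h → k = ln 2 / 11 = 0.06301 h⁻¹ = 1.512 d⁻¹.
32.67·exp(−k·t) = 17 → t = ln(32.67/17)/k = 37320 s = 10.37 h.

10.4 h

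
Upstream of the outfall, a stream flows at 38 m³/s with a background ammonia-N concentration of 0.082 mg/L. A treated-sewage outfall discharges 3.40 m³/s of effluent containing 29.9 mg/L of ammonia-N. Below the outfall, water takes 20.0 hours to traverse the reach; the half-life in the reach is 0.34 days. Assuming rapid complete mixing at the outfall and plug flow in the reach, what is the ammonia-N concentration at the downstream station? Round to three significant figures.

0.463 mg/L

After mixing, C = (38.00·0.08200 + 3.400·29.90) / 41.40 = 104.8/41.40 = 2.531 mg/L.
Half-life 0.34 d → k = ln 2 / 0.34 = 2.039 d⁻¹.
Decay over the reach: 2.531·exp(−kt) = 2.531·0.1829 = 0.4629 mg/L.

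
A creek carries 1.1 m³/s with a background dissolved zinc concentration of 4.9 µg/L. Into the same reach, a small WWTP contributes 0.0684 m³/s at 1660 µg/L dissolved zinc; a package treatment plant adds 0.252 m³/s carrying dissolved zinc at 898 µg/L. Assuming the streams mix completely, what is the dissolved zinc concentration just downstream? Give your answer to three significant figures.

243 µg/L

Mixed concentration C = ΣQC/ΣQ = (1.100·4.900 + 0.06840·1660 + 0.2520·898.0) / 1.420 = 345.2/1.420 = 243.1 µg/L.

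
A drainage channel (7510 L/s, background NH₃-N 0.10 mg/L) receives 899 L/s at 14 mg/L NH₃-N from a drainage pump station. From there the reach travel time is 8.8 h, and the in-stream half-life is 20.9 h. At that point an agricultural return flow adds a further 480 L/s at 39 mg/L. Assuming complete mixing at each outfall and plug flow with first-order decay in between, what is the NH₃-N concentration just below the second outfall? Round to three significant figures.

After mixing, C = (7510·0.1000 + 899.0·14.00) / 8409 = 13340/8409 = 1.586 mg/L; combined flow 8409 L/s.
Half-life 20.9 h → k = ln 2 / 20.9 = 0.03316 h⁻¹ = 0.7960 d⁻¹.
Decay over the reach: 1.586·exp(−kt) = 1.586·0.7469 = 1.185 mg/L.
Second outfall: C = (8409·1.185 + 480.0·39.00)/8889 = 3.227 mg/L.

3.23 mg/L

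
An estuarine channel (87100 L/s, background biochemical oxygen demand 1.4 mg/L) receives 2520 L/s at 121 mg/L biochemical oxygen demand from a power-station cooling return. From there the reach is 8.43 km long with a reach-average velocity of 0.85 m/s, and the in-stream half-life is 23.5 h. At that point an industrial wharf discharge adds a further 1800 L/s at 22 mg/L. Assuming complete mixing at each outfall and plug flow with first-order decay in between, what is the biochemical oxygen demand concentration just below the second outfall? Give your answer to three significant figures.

4.74 mg/L

After mixing, C = (87100·1.400 + 2520·121.0) / 89620 = 426900/89620 = 4.763 mg/L; combined flow 89620 L/s.
Travel time t = 8.43·1000 / 0.85 = 9918 s = 2.755 h.
Half-life 23.5 h → k = ln 2 / 23.5 = 0.02950 h⁻¹ = 0.7079 d⁻¹.
First-order decay: C = 4.763·exp(−k·t) = 4.763·0.9220 = 4.391 mg/L.
Second outfall: C = (89620·4.391 + 1800·22.00)/91420 = 4.738 mg/L.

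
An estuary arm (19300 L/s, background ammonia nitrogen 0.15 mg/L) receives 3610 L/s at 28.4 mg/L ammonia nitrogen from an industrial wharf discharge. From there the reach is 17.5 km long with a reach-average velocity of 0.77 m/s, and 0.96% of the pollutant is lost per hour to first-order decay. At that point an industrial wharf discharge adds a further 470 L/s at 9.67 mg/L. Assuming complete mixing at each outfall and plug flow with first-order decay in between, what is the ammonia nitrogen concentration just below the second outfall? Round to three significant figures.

Mixed concentration C = ΣQC/ΣQ = (19300·0.1500 + 3610·28.40) / 22910 = 105400/22910 = 4.601 mg/L; combined flow 22910 L/s.
Travel time t = 17.5·1000 / 0.77 = 22730 s = 6.313 h.
0.96%/h lost → k = −ln(1 − 0.0096) = 0.009646 h⁻¹.
Applying C = C₀e^(−kt): 4.601 × 0.9409 = 4.330 mg/L.
At the second outfall, C = (22910·4.330 + 470.0·9.670) / (22910 + 470.0) = 4.437 mg/L.

4.44 mg/L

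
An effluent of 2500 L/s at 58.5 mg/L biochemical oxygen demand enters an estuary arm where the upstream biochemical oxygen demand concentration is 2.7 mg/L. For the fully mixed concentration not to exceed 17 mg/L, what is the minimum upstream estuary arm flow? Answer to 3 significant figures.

7260 L/s

Set C_mix = 17: (Q·2.700 + 2500·58.50) / (Q + 2500) = 17
→ Q = 2500·(58.50 − 17)/(17 − 2.700) = 7255 L/s.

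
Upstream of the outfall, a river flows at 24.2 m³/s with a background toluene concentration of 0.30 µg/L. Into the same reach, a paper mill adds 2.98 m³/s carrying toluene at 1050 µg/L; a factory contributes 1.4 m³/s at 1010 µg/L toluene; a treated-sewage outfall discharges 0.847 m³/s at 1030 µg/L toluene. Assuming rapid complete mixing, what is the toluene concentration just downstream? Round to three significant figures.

Mixed concentration C = ΣQC/ΣQ = (24.20·0.3000 + 2.980·1050 + 1.400·1010 + 0.8470·1030) / 29.43 = 5423/29.43 = 184.3 µg/L.

184 µg/L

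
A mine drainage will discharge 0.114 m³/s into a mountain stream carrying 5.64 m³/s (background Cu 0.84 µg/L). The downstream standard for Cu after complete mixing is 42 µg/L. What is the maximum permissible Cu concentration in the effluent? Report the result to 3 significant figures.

2080 µg/L

At the limit, (Qr·Cr + Qe·Cₑ)/(Qr + Qe) = 42:
Cₑ = (5.754·42 − 5.640·0.8400) / 0.1140 = 2078 µg/L.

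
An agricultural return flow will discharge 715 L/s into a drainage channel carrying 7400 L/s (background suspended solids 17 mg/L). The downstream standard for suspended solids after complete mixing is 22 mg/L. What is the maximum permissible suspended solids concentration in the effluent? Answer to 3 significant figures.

73.7 mg/L

At the limit, (Qr·Cr + Qe·Cₑ)/(Qr + Qe) = 22:
Cₑ = (8115·22 − 7400·17.00) / 715.0 = 73.75 mg/L.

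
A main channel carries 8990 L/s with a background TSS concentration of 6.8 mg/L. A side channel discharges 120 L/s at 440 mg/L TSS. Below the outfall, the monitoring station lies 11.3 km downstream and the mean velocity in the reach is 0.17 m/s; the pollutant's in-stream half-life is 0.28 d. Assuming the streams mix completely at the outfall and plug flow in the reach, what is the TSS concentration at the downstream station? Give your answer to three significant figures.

1.86 mg/L

Conservation of mass: C = (8990·6.800 + 120.0·440.0) / 9110 = 113900/9110 = 12.51 mg/L.
Travel time t = 11.3·1000 / 0.17 = 66470 s = 18.46 h.
Half-life 0.28 d → k = ln 2 / 0.28 = 2.476 d⁻¹.
Decay over the reach: 12.51·exp(−kt) = 12.51·0.1489 = 1.862 mg/L.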